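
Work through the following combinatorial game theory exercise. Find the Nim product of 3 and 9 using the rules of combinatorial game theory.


Nim multiplication is bilinear over XOR: (u XOR v) * w = (u*w) XOR (v*w).
So we split each operand into its bit components and XOR the pairwise Nim products.
3 = 1 + 2 (as XOR of powers of 2).
9 = 1 + 8 (as XOR of powers of 2).
Using the standard Nim-product table on single bits:
  2*2 = 3,   2*4 = 8,   2*8 = 12,
  4*4 = 6,   4*8 = 11,  8*8 = 13,
and  1*x = x (identity), k*l = l*k (commutative).
Pairwise Nim products:
  1 * 1 = 1
  1 * 8 = 8
  2 * 1 = 2
  2 * 8 = 12
XOR them: 1 XOR 8 XOR 2 XOR 12 = 7.
Result: 3 * 9 = 7 (in Nim).

7


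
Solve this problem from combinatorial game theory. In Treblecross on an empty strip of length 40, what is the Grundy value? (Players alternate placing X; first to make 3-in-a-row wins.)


Treblecross: place X on empty cells; 3-in-a-row wins.
Playing within two cells of an existing X lets the opponent win at once, so sensible play treats the cells i-2..i+2 around each X as dead. The player left with no safe cell loses, so this is a normal-play take-away game on strips of safe cells.
Placing X at cell i (0-indexed) of a strip of k safe cells leaves independent strips of sizes max(0, i-2) and max(0, k-i-3). Hence G(k) = mex{ G(max(0,i-2)) XOR G(max(0,k-i-3)) : 0 <= i < k }, with G(0) = 0.
G(1): splits (0,0):0^0=0 -> mex({0}) = 1
G(2): splits (0,0):0^0=0 -> mex({0}) = 1
G(3): splits (0,0):0^0=0 -> mex({0}) = 1
G(4): splits (0,1):0^1=1 (0,0):0^0=0 -> mex({0, 1}) = 2
G(5): splits (0,2):0^1=1 (0,1):0^1=1 (0,0):0^0=0 -> mex({0, 1}) = 2
G(6) = mex({1}) = 0
G(7) = mex({0, 1, 2}) = 3
G(8) = mex({0, 1, 2}) = 3
G(9) = mex({0, 2}) = 1
G(10) = mex({0, 2, 3}) = 1
G(11) = mex({0, 3}) = 1
G(12) = mex({1, 3}) = 0
G(13) = mex({0, 1, 2, 3}) = 4
G(14) = mex({0, 1, 2}) = 3
G(15) = mex({0, 1, 2}) = 3
G(16) = mex({0, 1, 2, 4}) = 3
G(17) = mex({0, 1, 3, 4}) = 2
G(18) = mex({0, 1, 3, 4}) = 2
G(19) = mex({0, 1, 3, 5}) = 2
G(20) = mex({0, 1, 2, 3, 5}) = 4
G(21) = mex({0, 1, 2, 3, 5}) = 4
G(22) = mex({1, 2, 6}) = 0
G(23) = mex({0, 1, 2, 3, 4, 6}) = 5
G(24) = mex({0, 1, 2, 3, 4}) = 5
G(25) = mex({0, 1, 3, 4, 7}) = 2
G(26) = mex({0, 1, 3, 4, 5, 7}) = 2
G(27) = mex({0, 1, 3, 5}) = 2
G(28) = mex({0, 1, 2, 5}) = 3
G(29) = mex({0, 1, 2, 4, 5, 6}) = 3
G(30) = mex({1, 2, 4, 6}) = 0
G(31) = mex({0, 1, 2, 3, 4, 6}) = 5
G(32) = mex({1, 2, 3, 4, 7}) = 0
G(33) = mex({0, 3, 7}) = 1
G(34) = mex({0, 2, 3, 5, 7}) = 1
G(35) = mex({0, 2, 3, 5, 6}) = 1
G(36) = mex({0, 1, 2, 5, 6}) = 3
G(37) = mex({0, 1, 2, 4, 5, 6}) = 3
G(38) = mex({0, 1, 2, 4}) = 3
G(39) = mex({0, 1, 2, 3, 4, 7}) = 5
G(40) = mex({0, 1, 2, 3, 4, 5, 7}) = 6
Therefore G(40) = 6.

6


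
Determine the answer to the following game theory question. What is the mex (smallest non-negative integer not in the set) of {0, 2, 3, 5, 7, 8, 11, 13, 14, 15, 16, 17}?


Set = {0, 2, 3, 5, 7, 8, 11, 13, 14, 15, 16, 17}
0 is in the set.
1 is NOT in the set. This is the mex.
mex = 1

1


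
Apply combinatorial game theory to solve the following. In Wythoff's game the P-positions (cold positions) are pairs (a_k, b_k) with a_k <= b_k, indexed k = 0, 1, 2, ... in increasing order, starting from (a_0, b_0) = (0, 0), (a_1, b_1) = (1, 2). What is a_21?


By Wythoff's theorem, a_k = floor(k * phi) and b_k = floor(k * phi^2) = a_k + k, where phi = (1 + sqrt(5))/2 is the golden ratio.
phi = (1 + sqrt(5))/2 = 1.618034
k = 21
k * phi = 21 * 1.618034 = 33.978714
a_21 = floor(k * phi) = 33

33


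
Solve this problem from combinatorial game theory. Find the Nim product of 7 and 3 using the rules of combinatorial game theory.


Nim multiplication is bilinear over XOR: (u XOR v) * w = (u*w) XOR (v*w).
So we split each operand into its bit components and XOR the pairwise Nim products.
7 = 1 + 2 + 4 (as XOR of powers of 2).
3 = 1 + 2 (as XOR of powers of 2).
Using the standard Nim-product table on single bits:
  2*2 = 3,   2*4 = 8,   2*8 = 12,
  4*4 = 6,   4*8 = 11,  8*8 = 13,
and  1*x = x (identity), k*l = l*k (commutative).
Pairwise Nim products:
  1 * 1 = 1
  1 * 2 = 2
  2 * 1 = 2
  2 * 2 = 3
  4 * 1 = 4
  4 * 2 = 8
XOR them: 1 XOR 2 XOR 2 XOR 3 XOR 4 XOR 8 = 14.
Result: 7 * 3 = 14 (in Nim).

14


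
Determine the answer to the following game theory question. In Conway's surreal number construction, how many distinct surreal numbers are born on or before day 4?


Day 0: {|} = 0 is born. Count = 1.
Day n: the number of surreal numbers born by day n is 2^(n+1) - 1.
By day 0: 2^1 - 1 = 1
By day 1: 2^2 - 1 = 3
By day 2: 2^3 - 1 = 7
By day 3: 2^4 - 1 = 15
By day 4: 2^5 - 1 = 31
By day 4: 31 surreal numbers.

31


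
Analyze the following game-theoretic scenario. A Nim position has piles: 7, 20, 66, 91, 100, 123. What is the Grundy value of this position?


We need the XOR (exclusive or) of all pile sizes.
After XOR-ing pile 1 (size 7): 0 XOR 7 = 7
After XOR-ing pile 2 (size 20): 7 XOR 20 = 19
After XOR-ing pile 3 (size 66): 19 XOR 66 = 81
After XOR-ing pile 4 (size 91): 81 XOR 91 = 10
After XOR-ing pile 5 (size 100): 10 XOR 100 = 110
After XOR-ing pile 6 (size 123): 110 XOR 123 = 21
The Nim-value of this position is 21.

21


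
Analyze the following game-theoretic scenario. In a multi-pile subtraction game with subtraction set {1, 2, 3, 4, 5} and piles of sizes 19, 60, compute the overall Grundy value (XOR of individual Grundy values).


Subtraction set: {1, 2, 3, 4, 5}
For this subtraction set, G(n) = n mod 6 (period = max + 1 = 6).
Pile 1 (size 19): G(19) = 19 mod 6 = 1
Pile 2 (size 60): G(60) = 60 mod 6 = 0
Total Grundy value = XOR of all: 1 XOR 0 = 1

1


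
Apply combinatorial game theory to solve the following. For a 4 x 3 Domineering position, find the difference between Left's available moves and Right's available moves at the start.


Board is 4 x 3 (rows x cols).
Left (vertical) placements: (rows-1) * cols = 3 * 3 = 9
Right (horizontal) placements: rows * (cols-1) = 4 * 2 = 8
Advantage = Left - Right = 9 - 8 = 1

1


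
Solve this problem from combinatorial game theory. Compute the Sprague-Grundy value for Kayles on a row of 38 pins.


Kayles: a move removes 1 or 2 adjacent pins from a contiguous row.
Removing pins from a row of k leaves two independent rows (a, b) with a + b = k - 1 (one pin) or a + b = k - 2 (two pins); an end removal gives a = 0.
By Sprague-Grundy, G(k) = mex{ G(a) XOR G(b) } over all these splits. G(0) = 0.
G(1): splits (0,0):0^0=0 -> mex({0}) = 1
G(2): splits (0,1):0^1=1 (0,0):0^0=0 -> mex({0, 1}) = 2
G(3): splits (0,2):0^2=2 (1,1):1^1=0 (0,1):0^1=1 -> mex({0, 1, 2}) = 3
G(4): splits (0,3):0^3=3 (1,2):1^2=3 (0,2):0^2=2 (1,1):1^1=0 -> mex({0, 2, 3}) = 1
G(5): splits (0,4):0^1=1 (1,3):1^3=2 (2,2):2^2=0 (0,3):0^3=3 (1,2):1^2=3 -> mex({0, 1, 2, 3}) = 4
G(6) = mex({0, 1, 2, 4}) = 3
G(7) = mex({0, 1, 3, 4, 5}) = 2
G(8) = mex({0, 2, 3, 5, 6}) = 1
G(9) = mex({0, 1, 2, 3, 6, 7}) = 4
G(10) = mex({0, 1, 3, 4, 5, 7}) = 2
G(11) = mex({0, 1, 2, 3, 4, 5}) = 6
G(12) = mex({0, 1, 2, 3, 5, 6, 7}) = 4
G(13) = mex({0, 2, 3, 4, 6, 7}) = 1
G(14) = mex({0, 1, 4, 5, 6, 7}) = 2
G(15) = mex({0, 1, 2, 3, 4, 5, 6}) = 7
G(16) = mex({0, 2, 3, 5, 6, 7}) = 1
G(17) = mex({0, 1, 2, 3, 5, 6, 7}) = 4
G(18) = mex({0, 1, 2, 4, 5, 6}) = 3
G(19) = mex({0, 1, 3, 4, 5, 7}) = 2
G(20) = mex({0, 2, 3, 4, 5, 6, 7}) = 1
G(21) = mex({0, 1, 2, 3, 5, 6, 7}) = 4
G(22) = mex({0, 1, 2, 3, 4, 5, 7}) = 6
G(23) = mex({0, 1, 2, 3, 4, 5, 6}) = 7
G(24) = mex({0, 1, 2, 3, 5, 6, 7}) = 4
G(25) = mex({0, 2, 3, 4, 6, 7}) = 1
G(26) = mex({0, 1, 3, 4, 5, 6, 7}) = 2
G(27) = mex({0, 1, 2, 3, 4, 5, 6, 7}) = 8
G(28) = mex({0, 1, 2, 3, 4, 6, 7, 8}) = 5
G(29) = mex({0, 1, 2, 3, 5, 6, 7, 8, 9}) = 4
G(30) = mex({0, 1, 2, 3, 4, 5, 6, 9, 10}) = 7
G(31) = mex({0, 1, 3, 4, 5, 7, 10, 11}) = 2
G(32) = mex({0, 2, 3, 4, 5, 6, 7, 9, 11}) = 1
G(33) = mex({0, 1, 2, 3, 4, 5, 6, 7, 9, 12}) = 8
G(34) = mex({0, 1, 2, 3, 4, 5, 7, 8, 11, 12}) = 6
G(35) = mex({0, 1, 2, 3, 4, 5, 6, 8, 9, 10, 11}) = 7
G(36) = mex({0, 1, 2, 3, 5, 6, 7, 9, 10}) = 4
G(37) = mex({0, 2, 3, 4, 6, 7, 9, 10, 11, 12}) = 1
G(38) = mex({0, 1, 3, 4, 5, 6, 7, 9, 10, 11, 12}) = 2
Therefore G(38) = 2.

2


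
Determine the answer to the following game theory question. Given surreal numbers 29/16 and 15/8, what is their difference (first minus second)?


x = 29/16, y = 15/8
Converting to common denominator: 16
x = 29/16, y = 30/16
x - y = 29/16 - 15/8 = -1/16

-1/16


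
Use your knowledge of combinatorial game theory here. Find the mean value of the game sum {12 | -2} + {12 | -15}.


G1 = {12 | -2}, G2 = {12 | -15}
Each is a switch {a | b} with numbers a > b; its mean value is (a + b)/2, and mean value is additive over game sums: m(G1 + G2) = m(G1) + m(G2).
Mean of G1 = (12 + (-2))/2 = 10/2 = 5
Mean of G2 = (12 + (-15))/2 = -3/2 = -3/2
Mean of G1 + G2 = 5 + -3/2 = 7/2

7/2


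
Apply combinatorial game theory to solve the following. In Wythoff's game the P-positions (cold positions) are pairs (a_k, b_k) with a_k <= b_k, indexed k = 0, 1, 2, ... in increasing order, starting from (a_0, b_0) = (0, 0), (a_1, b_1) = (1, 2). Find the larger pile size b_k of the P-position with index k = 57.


By Wythoff's theorem, a_k = floor(k * phi) and b_k = floor(k * phi^2) = a_k + k, where phi = (1 + sqrt(5))/2 is the golden ratio.
phi = (1 + sqrt(5))/2 = 1.618034
phi^2 = phi + 1 = 2.618034
k = 57
k * phi^2 = 57 * 2.618034 = 149.227937
b_57 = floor(k * phi^2) = 149 (check: a_57 + k = 92 + 57 = 149)

149


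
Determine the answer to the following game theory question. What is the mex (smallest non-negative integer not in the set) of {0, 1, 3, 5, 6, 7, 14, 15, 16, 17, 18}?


Set = {0, 1, 3, 5, 6, 7, 14, 15, 16, 17, 18}
0 is in the set.
1 is in the set.
2 is NOT in the set. This is the mex.
mex = 2

2


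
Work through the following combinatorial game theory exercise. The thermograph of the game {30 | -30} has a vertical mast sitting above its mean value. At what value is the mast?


Game = {30 | -30}, a switch {a | b} with numbers a > b.
Its thermograph has left wall a - t and right wall b + t, which meet at t = (a - b)/2, where both equal (a + b)/2. So the mast (mean value) is at (a + b)/2.
Mean = (30 + (-30))/2 = 0/2 = 0

0


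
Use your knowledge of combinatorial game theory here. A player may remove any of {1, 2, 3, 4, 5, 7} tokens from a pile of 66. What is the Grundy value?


The subtraction set is S = {1, 2, 3, 4, 5, 7}.
G(k) = mex{ G(k - s) : s in S, s <= k }. We compute iteratively: G(0) = 0.
G(1) = mex({0}) = 1
G(2) = mex({0, 1}) = 2
G(3) = mex({0, 1, 2}) = 3
G(4) = mex({0, 1, 2, 3}) = 4
G(5) = mex({0, 1, 2, 3, 4}) = 5
G(6) = mex({1, 2, 3, 4, 5}) = 0
G(7) = mex({0, 2, 3, 4, 5}) = 1
G(8) = mex({0, 1, 3, 4, 5}) = 2
G(9) = mex({0, 1, 2, 4, 5}) = 3
G(10) = mex({0, 1, 2, 3, 5}) = 4
G(11) = mex({0, 1, 2, 3, 4}) = 5
G(12) = mex({1, 2, 3, 4, 5}) = 0
Observe that G(6)..G(12) = 0, 1, 2, 3, 4, 5, 0 repeats G(0)..G(6) = 0, 1, 2, 3, 4, 5, 0.
For k >= max(S) = 7, G(k) is determined by the previous 7 values G(k-7)..G(k-1); a window of 7 consecutive values has recurred shifted by 6, so by induction G(k + 6) = G(k) for all k >= 0: the sequence is periodic from the start with period 6.
One period: G(0..5) = 0, 1, 2, 3, 4, 5.
66 mod 6 = 0, so G(66) = G(0) = 0.

0


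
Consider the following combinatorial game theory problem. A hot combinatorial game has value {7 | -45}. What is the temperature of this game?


The game is {7 | -45}, a switch {a | b} with numbers a > b.
Cooling {a | b} by t gives {a - t | b + t}, which stops being hot when a - t = b + t, i.e. at t = (a - b)/2. So the temperature of a switch is (a - b)/2.
Temperature = (Left option - Right option) / 2
= (7 - (-45)) / 2
= 52 / 2
= 26

26


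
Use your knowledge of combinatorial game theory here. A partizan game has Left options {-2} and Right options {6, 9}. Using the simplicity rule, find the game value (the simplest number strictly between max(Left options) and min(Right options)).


Left options: {-2}, max = -2
Right options: {6, 9}, min = 6
All options are numbers and max(Left) < min(Right), so by the simplicity theorem the value is the simplest (earliest-born) number strictly between -2 and 6.
Integers -1 through 5 all lie strictly between -2 and 6.
Among integers, the simplest (lowest birthday = smallest |n|; 0 is born on day 0, +-n on day n) is 0.
No non-integer in the interval can be simpler: if x is a non-integer in the interval, then floor(x) or ceil(x) also lies in the interval (the interval contains an integer), and both are proper prefixes of x's sign expansion, i.e. born earlier. So the game value is 0.
Game value = 0

0


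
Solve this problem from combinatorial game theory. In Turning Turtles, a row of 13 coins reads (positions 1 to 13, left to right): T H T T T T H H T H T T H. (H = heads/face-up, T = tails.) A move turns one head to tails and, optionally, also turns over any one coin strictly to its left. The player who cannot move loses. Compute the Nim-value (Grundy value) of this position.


Coins: T H T T T T H H T H T T H
Key fact: a single head at position k behaves exactly like a Nim heap of size k (turning it to T and optionally flipping a coin at j < k corresponds to moving the heap from k to j, or to 0), and heads combine as a disjunctive sum (two heads at the same place would cancel, matching j XOR j = 0). So the Nim-value is the XOR of the 1-indexed positions of the heads.
Face-up positions (1-indexed): [2, 7, 8, 10, 13]
XOR 0 with 2: 0 XOR 2 = 2
XOR 2 with 7: 2 XOR 7 = 5
XOR 5 with 8: 5 XOR 8 = 13
XOR 13 with 10: 13 XOR 10 = 7
XOR 7 with 13: 7 XOR 13 = 10
Nim-value = 10

10


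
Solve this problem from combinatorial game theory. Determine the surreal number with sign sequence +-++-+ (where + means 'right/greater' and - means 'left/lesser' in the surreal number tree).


Sign expansion: +-++-+
Rule: track bounds (lo, hi), initially (-inf, +inf). On '+', the current value becomes lo and we move to the simplest number in (value, hi): value + 1 if hi = +inf, otherwise the midpoint (value + hi)/2. On '-', the current value becomes hi and we move to value - 1 if lo = -inf, otherwise the midpoint (lo + value)/2.
Start at 0.
Step 1: sign = +, move right. Bounds: (0, +inf). Value = 1
Step 2: sign = -, move left. Bounds: (0, 1). Value = 1/2
Step 3: sign = +, move right. Bounds: (1/2, 1). Value = 3/4
Step 4: sign = +, move right. Bounds: (3/4, 1). Value = 7/8
Step 5: sign = -, move left. Bounds: (3/4, 7/8). Value = 13/16
Step 6: sign = +, move right. Bounds: (13/16, 7/8). Value = 27/32
The surreal number with sign expansion +-++-+ is 27/32.

27/32


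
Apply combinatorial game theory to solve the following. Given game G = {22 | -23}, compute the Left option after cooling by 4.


Original game: {22 | -23} (a switch {a | b} with a > b).
Cooling by t (for t below the temperature (a - b)/2 = 45/2) taxes each move by t: {a | b} cooled by t is {a - t | b + t}.
Cooling amount: t = 4
Cooled Left option: 22 - 4 = 18
Cooled Right option: -23 + 4 = -19
Cooled game: {18 | -19}
Left option = 18

18


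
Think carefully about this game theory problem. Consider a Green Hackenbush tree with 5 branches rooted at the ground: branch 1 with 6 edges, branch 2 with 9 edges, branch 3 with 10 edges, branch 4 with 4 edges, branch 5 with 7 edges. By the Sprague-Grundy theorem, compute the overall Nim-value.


The tree has 5 branches from the ground vertex.
In Green Hackenbush, the Nim-value of a simple path of length k is k.
Branch 1: length 6, Nim-value = 6
Branch 2: length 9, Nim-value = 9
Branch 3: length 10, Nim-value = 10
Branch 4: length 4, Nim-value = 4
Branch 5: length 7, Nim-value = 7
Total Nim-value = XOR of all branch values:
0 XOR 6 = 6
6 XOR 9 = 15
15 XOR 10 = 5
5 XOR 4 = 1
1 XOR 7 = 6
Nim-value of the tree = 6

6


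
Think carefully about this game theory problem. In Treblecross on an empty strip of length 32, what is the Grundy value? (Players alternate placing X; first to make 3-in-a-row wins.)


Treblecross: place X on empty cells; 3-in-a-row wins.
Playing within two cells of an existing X lets the opponent win at once, so sensible play treats the cells i-2..i+2 around each X as dead. The player left with no safe cell loses, so this is a normal-play take-away game on strips of safe cells.
Placing X at cell i (0-indexed) of a strip of k safe cells leaves independent strips of sizes max(0, i-2) and max(0, k-i-3). Hence G(k) = mex{ G(max(0,i-2)) XOR G(max(0,k-i-3)) : 0 <= i < k }, with G(0) = 0.
G(1): splits (0,0):0^0=0 -> mex({0}) = 1
G(2): splits (0,0):0^0=0 -> mex({0}) = 1
G(3): splits (0,0):0^0=0 -> mex({0}) = 1
G(4): splits (0,1):0^1=1 (0,0):0^0=0 -> mex({0, 1}) = 2
G(5): splits (0,2):0^1=1 (0,1):0^1=1 (0,0):0^0=0 -> mex({0, 1}) = 2
G(6) = mex({1}) = 0
G(7) = mex({0, 1, 2}) = 3
G(8) = mex({0, 1, 2}) = 3
G(9) = mex({0, 2}) = 1
G(10) = mex({0, 2, 3}) = 1
G(11) = mex({0, 3}) = 1
G(12) = mex({1, 3}) = 0
G(13) = mex({0, 1, 2, 3}) = 4
G(14) = mex({0, 1, 2}) = 3
G(15) = mex({0, 1, 2}) = 3
G(16) = mex({0, 1, 2, 4}) = 3
G(17) = mex({0, 1, 3, 4}) = 2
G(18) = mex({0, 1, 3, 4}) = 2
G(19) = mex({0, 1, 3, 5}) = 2
G(20) = mex({0, 1, 2, 3, 5}) = 4
G(21) = mex({0, 1, 2, 3, 5}) = 4
G(22) = mex({1, 2, 6}) = 0
G(23) = mex({0, 1, 2, 3, 4, 6}) = 5
G(24) = mex({0, 1, 2, 3, 4}) = 5
G(25) = mex({0, 1, 3, 4, 7}) = 2
G(26) = mex({0, 1, 3, 4, 5, 7}) = 2
G(27) = mex({0, 1, 3, 5}) = 2
G(28) = mex({0, 1, 2, 5}) = 3
G(29) = mex({0, 1, 2, 4, 5, 6}) = 3
G(30) = mex({1, 2, 4, 6}) = 0
G(31) = mex({0, 1, 2, 3, 4, 6}) = 5
G(32) = mex({1, 2, 3, 4, 7}) = 0
Therefore G(32) = 0.

0


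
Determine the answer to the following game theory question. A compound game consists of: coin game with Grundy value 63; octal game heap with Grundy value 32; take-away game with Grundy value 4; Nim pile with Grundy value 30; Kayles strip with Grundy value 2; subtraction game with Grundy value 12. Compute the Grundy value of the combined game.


By the Sprague-Grundy theorem, the Grundy value of a sum of games is the XOR of individual Grundy values.
coin game: Grundy value = 63. Running XOR: 0 XOR 63 = 63
octal game heap: Grundy value = 32. Running XOR: 63 XOR 32 = 31
take-away game: Grundy value = 4. Running XOR: 31 XOR 4 = 27
Nim pile: Grundy value = 30. Running XOR: 27 XOR 30 = 5
Kayles strip: Grundy value = 2. Running XOR: 5 XOR 2 = 7
subtraction game: Grundy value = 12. Running XOR: 7 XOR 12 = 11
The combined Grundy value is 11.

11


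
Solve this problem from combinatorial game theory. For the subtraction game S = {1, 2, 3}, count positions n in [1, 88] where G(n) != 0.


Subtraction set S = {1, 2, 3}, so G(n) = n mod 4.
G(n) = 0 when n is a multiple of 4.
Multiples of 4 in [1, 88]: 22
N-positions (nonzero Grundy) = 88 - 22 = 66

66


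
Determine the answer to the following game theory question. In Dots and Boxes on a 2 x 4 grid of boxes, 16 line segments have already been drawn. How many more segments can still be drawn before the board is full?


Grid: 2 x 4 boxes, i.e. 3 rows and 5 columns of dots.
Horizontal edges: (rows + 1) * cols = 3 * 4 = 12
Vertical edges: rows * (cols + 1) = 2 * 5 = 10
Total edges: 12 + 10 = 22
Edges drawn: 16
Remaining: 22 - 16 = 6

6


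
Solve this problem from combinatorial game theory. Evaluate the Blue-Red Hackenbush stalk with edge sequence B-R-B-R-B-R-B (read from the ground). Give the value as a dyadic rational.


Edges (from ground): B-R-B-R-B-R-B
By Berlekamp's sign-expansion rule, a Blue-Red Hackenbush stalk has the value of the surreal number whose sign sequence is the edge sequence with B -> + and R -> -.
Sign sequence: +-+-+-+
Trace the sign expansion in the surreal number tree, starting from 0:
Edge 1: B (sign +) -> bounds (0, +inf), value = 1
Edge 2: R (sign -) -> bounds (0, 1), value = 1/2
Edge 3: B (sign +) -> bounds (1/2, 1), value = 3/4
Edge 4: R (sign -) -> bounds (1/2, 3/4), value = 5/8
Edge 5: B (sign +) -> bounds (5/8, 3/4), value = 11/16
Edge 6: R (sign -) -> bounds (5/8, 11/16), value = 21/32
Edge 7: B (sign +) -> bounds (21/32, 11/16), value = 43/64
Game value = 43/64

43/64


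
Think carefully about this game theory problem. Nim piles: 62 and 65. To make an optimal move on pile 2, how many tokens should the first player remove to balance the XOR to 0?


Piles: 62 and 65
Current XOR: 62 XOR 65 = 127 (non-zero, so this is an N-position).
To make the XOR zero, we need to find a move that balances the piles.
For pile 2 (size 65): target = 65 XOR 127 = 62
We reduce pile 2 from 65 to 62.
Tokens removed: 65 - 62 = 3
Verification: 62 XOR 62 = 0

3


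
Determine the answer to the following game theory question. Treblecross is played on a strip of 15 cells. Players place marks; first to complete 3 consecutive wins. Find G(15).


Treblecross: place X on empty cells; 3-in-a-row wins.
Playing within two cells of an existing X lets the opponent win at once, so sensible play treats the cells i-2..i+2 around each X as dead. The player left with no safe cell loses, so this is a normal-play take-away game on strips of safe cells.
Placing X at cell i (0-indexed) of a strip of k safe cells leaves independent strips of sizes max(0, i-2) and max(0, k-i-3). Hence G(k) = mex{ G(max(0,i-2)) XOR G(max(0,k-i-3)) : 0 <= i < k }, with G(0) = 0.
G(1): splits (0,0):0^0=0 -> mex({0}) = 1
G(2): splits (0,0):0^0=0 -> mex({0}) = 1
G(3): splits (0,0):0^0=0 -> mex({0}) = 1
G(4): splits (0,1):0^1=1 (0,0):0^0=0 -> mex({0, 1}) = 2
G(5): splits (0,2):0^1=1 (0,1):0^1=1 (0,0):0^0=0 -> mex({0, 1}) = 2
G(6) = mex({1}) = 0
G(7) = mex({0, 1, 2}) = 3
G(8) = mex({0, 1, 2}) = 3
G(9) = mex({0, 2}) = 1
G(10) = mex({0, 2, 3}) = 1
G(11) = mex({0, 3}) = 1
G(12) = mex({1, 3}) = 0
G(13) = mex({0, 1, 2, 3}) = 4
G(14) = mex({0, 1, 2}) = 3
G(15) = mex({0, 1, 2}) = 3
Therefore G(15) = 3.

3


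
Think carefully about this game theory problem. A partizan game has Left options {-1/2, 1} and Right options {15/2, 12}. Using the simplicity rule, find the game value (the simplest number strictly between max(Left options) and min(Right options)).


Left options: {-1/2, 1}, max = 1
Right options: {15/2, 12}, min = 15/2
All options are numbers and max(Left) < min(Right), so by the simplicity theorem the value is the simplest (earliest-born) number strictly between 1 and 15/2.
Integers 2 through 7 all lie strictly between 1 and 15/2.
Among integers, the simplest (lowest birthday = smallest |n|; 0 is born on day 0, +-n on day n) is 2.
No non-integer in the interval can be simpler: if x is a non-integer in the interval, then floor(x) or ceil(x) also lies in the interval (the interval contains an integer), and both are proper prefixes of x's sign expansion, i.e. born earlier. So the game value is 2.
Game value = 2

2


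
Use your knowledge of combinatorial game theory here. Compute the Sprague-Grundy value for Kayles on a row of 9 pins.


Kayles: a move removes 1 or 2 adjacent pins from a contiguous row.
Removing pins from a row of k leaves two independent rows (a, b) with a + b = k - 1 (one pin) or a + b = k - 2 (two pins); an end removal gives a = 0.
By Sprague-Grundy, G(k) = mex{ G(a) XOR G(b) } over all these splits. G(0) = 0.
G(1): splits (0,0):0^0=0 -> mex({0}) = 1
G(2): splits (0,1):0^1=1 (0,0):0^0=0 -> mex({0, 1}) = 2
G(3): splits (0,2):0^2=2 (1,1):1^1=0 (0,1):0^1=1 -> mex({0, 1, 2}) = 3
G(4): splits (0,3):0^3=3 (1,2):1^2=3 (0,2):0^2=2 (1,1):1^1=0 -> mex({0, 2, 3}) = 1
G(5): splits (0,4):0^1=1 (1,3):1^3=2 (2,2):2^2=0 (0,3):0^3=3 (1,2):1^2=3 -> mex({0, 1, 2, 3}) = 4
G(6) = mex({0, 1, 2, 4}) = 3
G(7) = mex({0, 1, 3, 4, 5}) = 2
G(8) = mex({0, 2, 3, 5, 6}) = 1
G(9) = mex({0, 1, 2, 3, 6, 7}) = 4
Therefore G(9) = 4.

4


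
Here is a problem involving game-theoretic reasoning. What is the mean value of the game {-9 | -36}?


Game = {-9 | -36}, a switch {a | b} with numbers a > b.
Its thermograph has left wall a - t and right wall b + t, which meet at t = (a - b)/2, where both equal (a + b)/2. So the mast (mean value) is at (a + b)/2.
Mean = (-9 + (-36))/2 = -45/2 = -45/2

-45/2


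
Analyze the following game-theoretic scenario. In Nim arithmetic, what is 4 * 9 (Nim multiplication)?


Nim multiplication is bilinear over XOR: (u XOR v) * w = (u*w) XOR (v*w).
So we split each operand into its bit components and XOR the pairwise Nim products.
4 = 4 (as XOR of powers of 2).
9 = 1 + 8 (as XOR of powers of 2).
Using the standard Nim-product table on single bits:
  2*2 = 3,   2*4 = 8,   2*8 = 12,
  4*4 = 6,   4*8 = 11,  8*8 = 13,
and  1*x = x (identity), k*l = l*k (commutative).
Pairwise Nim products:
  4 * 1 = 4
  4 * 8 = 11
XOR them: 4 XOR 11 = 15.
Result: 4 * 9 = 15 (in Nim).

15


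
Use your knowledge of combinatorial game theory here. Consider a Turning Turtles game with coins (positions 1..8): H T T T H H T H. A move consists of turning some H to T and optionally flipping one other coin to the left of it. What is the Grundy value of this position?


Coins: H T T T H H T H
Key fact: a single head at position k behaves exactly like a Nim heap of size k (turning it to T and optionally flipping a coin at j < k corresponds to moving the heap from k to j, or to 0), and heads combine as a disjunctive sum (two heads at the same place would cancel, matching j XOR j = 0). So the Nim-value is the XOR of the 1-indexed positions of the heads.
Face-up positions (1-indexed): [1, 5, 6, 8]
XOR 0 with 1: 0 XOR 1 = 1
XOR 1 with 5: 1 XOR 5 = 4
XOR 4 with 6: 4 XOR 6 = 2
XOR 2 with 8: 2 XOR 8 = 10
Nim-value = 10

10


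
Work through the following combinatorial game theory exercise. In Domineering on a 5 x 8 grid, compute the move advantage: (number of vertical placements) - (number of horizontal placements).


Board is 5 x 8 (rows x cols).
Left (vertical) placements: (rows-1) * cols = 4 * 8 = 32
Right (horizontal) placements: rows * (cols-1) = 5 * 7 = 35
Advantage = Left - Right = 32 - 35 = -3

-3


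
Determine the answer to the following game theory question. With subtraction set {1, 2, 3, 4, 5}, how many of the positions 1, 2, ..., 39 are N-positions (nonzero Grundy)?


Subtraction set S = {1, 2, 3, 4, 5}, so G(n) = n mod 6.
G(n) = 0 when n is a multiple of 6.
Multiples of 6 in [1, 39]: 6
N-positions (nonzero Grundy) = 39 - 6 = 33

33


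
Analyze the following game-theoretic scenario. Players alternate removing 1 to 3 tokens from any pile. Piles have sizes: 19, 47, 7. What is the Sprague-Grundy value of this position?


Subtraction set: {1, 2, 3}
For this subtraction set, G(n) = n mod 4 (period = max + 1 = 4).
Pile 1 (size 19): G(19) = 19 mod 4 = 3
Pile 2 (size 47): G(47) = 47 mod 4 = 3
Pile 3 (size 7): G(7) = 7 mod 4 = 3
Total Grundy value = XOR of all: 3 XOR 3 XOR 3 = 3

3


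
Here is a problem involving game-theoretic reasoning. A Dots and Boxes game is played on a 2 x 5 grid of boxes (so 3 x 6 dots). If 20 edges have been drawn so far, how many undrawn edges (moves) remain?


Grid: 2 x 5 boxes, i.e. 3 rows and 6 columns of dots.
Horizontal edges: (rows + 1) * cols = 3 * 5 = 15
Vertical edges: rows * (cols + 1) = 2 * 6 = 12
Total edges: 15 + 12 = 27
Edges drawn: 20
Remaining: 27 - 20 = 7

7


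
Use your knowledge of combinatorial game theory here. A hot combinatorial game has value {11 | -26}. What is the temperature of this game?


The game is {11 | -26}, a switch {a | b} with numbers a > b.
Cooling {a | b} by t gives {a - t | b + t}, which stops being hot when a - t = b + t, i.e. at t = (a - b)/2. So the temperature of a switch is (a - b)/2.
Temperature = (Left option - Right option) / 2
= (11 - (-26)) / 2
= 37 / 2
= 37/2

37/2


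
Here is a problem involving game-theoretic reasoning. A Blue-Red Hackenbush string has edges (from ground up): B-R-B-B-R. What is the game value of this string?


Edges (from ground): B-R-B-B-R
By Berlekamp's sign-expansion rule, a Blue-Red Hackenbush stalk has the value of the surreal number whose sign sequence is the edge sequence with B -> + and R -> -.
Sign sequence: +-++-
Trace the sign expansion in the surreal number tree, starting from 0:
Edge 1: B (sign +) -> bounds (0, +inf), value = 1
Edge 2: R (sign -) -> bounds (0, 1), value = 1/2
Edge 3: B (sign +) -> bounds (1/2, 1), value = 3/4
Edge 4: B (sign +) -> bounds (3/4, 1), value = 7/8
Edge 5: R (sign -) -> bounds (3/4, 7/8), value = 13/16
Game value = 13/16

13/16


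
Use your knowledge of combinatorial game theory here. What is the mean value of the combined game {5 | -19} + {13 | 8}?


G1 = {5 | -19}, G2 = {13 | 8}
Each is a switch {a | b} with numbers a > b; its mean value is (a + b)/2, and mean value is additive over game sums: m(G1 + G2) = m(G1) + m(G2).
Mean of G1 = (5 + (-19))/2 = -14/2 = -7
Mean of G2 = (13 + (8))/2 = 21/2 = 21/2
Mean of G1 + G2 = -7 + 21/2 = 7/2

7/2


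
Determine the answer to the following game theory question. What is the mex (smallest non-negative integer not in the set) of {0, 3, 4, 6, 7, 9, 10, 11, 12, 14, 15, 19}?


Set = {0, 3, 4, 6, 7, 9, 10, 11, 12, 14, 15, 19}
0 is in the set.
1 is NOT in the set. This is the mex.
mex = 1

1


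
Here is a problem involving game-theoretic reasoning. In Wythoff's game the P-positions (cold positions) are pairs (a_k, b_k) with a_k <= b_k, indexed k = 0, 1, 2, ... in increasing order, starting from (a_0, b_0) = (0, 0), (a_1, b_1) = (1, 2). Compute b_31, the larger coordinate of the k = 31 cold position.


By Wythoff's theorem, a_k = floor(k * phi) and b_k = floor(k * phi^2) = a_k + k, where phi = (1 + sqrt(5))/2 is the golden ratio.
phi = (1 + sqrt(5))/2 = 1.618034
phi^2 = phi + 1 = 2.618034
k = 31
k * phi^2 = 31 * 2.618034 = 81.159054
b_31 = floor(k * phi^2) = 81 (check: a_31 + k = 50 + 31 = 81)

81


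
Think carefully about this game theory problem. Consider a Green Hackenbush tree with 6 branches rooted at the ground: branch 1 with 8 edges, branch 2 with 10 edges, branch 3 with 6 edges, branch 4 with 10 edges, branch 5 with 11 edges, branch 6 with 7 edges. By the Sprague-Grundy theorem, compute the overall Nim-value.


The tree has 6 branches from the ground vertex.
In Green Hackenbush, the Nim-value of a simple path of length k is k.
Branch 1: length 8, Nim-value = 8
Branch 2: length 10, Nim-value = 10
Branch 3: length 6, Nim-value = 6
Branch 4: length 10, Nim-value = 10
Branch 5: length 11, Nim-value = 11
Branch 6: length 7, Nim-value = 7
Total Nim-value = XOR of all branch values:
0 XOR 8 = 8
8 XOR 10 = 2
2 XOR 6 = 4
4 XOR 10 = 14
14 XOR 11 = 5
5 XOR 7 = 2
Nim-value of the tree = 2

2


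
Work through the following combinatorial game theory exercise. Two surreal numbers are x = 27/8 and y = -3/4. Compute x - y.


x = 27/8, y = -3/4
Converting to common denominator: 8
x = 27/8, y = -6/8
x - y = 27/8 - -3/4 = 33/8

33/8


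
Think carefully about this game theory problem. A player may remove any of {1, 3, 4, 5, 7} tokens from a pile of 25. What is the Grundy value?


The subtraction set is S = {1, 3, 4, 5, 7}.
G(k) = mex{ G(k - s) : s in S, s <= k }. We compute iteratively: G(0) = 0.
G(1) = mex({0}) = 1
G(2) = mex({1}) = 0
G(3) = mex({0}) = 1
G(4) = mex({0, 1}) = 2
G(5) = mex({0, 1, 2}) = 3
G(6) = mex({0, 1, 3}) = 2
G(7) = mex({0, 1, 2}) = 3
G(8) = mex({1, 2, 3}) = 0
G(9) = mex({0, 2, 3}) = 1
G(10) = mex({1, 2, 3}) = 0
G(11) = mex({0, 2, 3}) = 1
G(12) = mex({0, 1, 3}) = 2
G(13) = mex({0, 1, 2}) = 3
G(14) = mex({0, 1, 3}) = 2
Observe that G(8)..G(14) = 0, 1, 0, 1, 2, 3, 2 repeats G(0)..G(6) = 0, 1, 0, 1, 2, 3, 2.
For k >= max(S) = 7, G(k) is determined by the previous 7 values G(k-7)..G(k-1); a window of 7 consecutive values has recurred shifted by 8, so by induction G(k + 8) = G(k) for all k >= 0: the sequence is periodic from the start with period 8.
One period: G(0..7) = 0, 1, 0, 1, 2, 3, 2, 3.
25 mod 8 = 1, so G(25) = G(1) = 1.

1


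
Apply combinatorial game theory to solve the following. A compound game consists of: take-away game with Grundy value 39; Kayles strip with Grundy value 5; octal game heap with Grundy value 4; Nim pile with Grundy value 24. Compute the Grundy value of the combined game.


By the Sprague-Grundy theorem, the Grundy value of a sum of games is the XOR of individual Grundy values.
take-away game: Grundy value = 39. Running XOR: 0 XOR 39 = 39
Kayles strip: Grundy value = 5. Running XOR: 39 XOR 5 = 34
octal game heap: Grundy value = 4. Running XOR: 34 XOR 4 = 38
Nim pile: Grundy value = 24. Running XOR: 38 XOR 24 = 62
The combined Grundy value is 62.

62


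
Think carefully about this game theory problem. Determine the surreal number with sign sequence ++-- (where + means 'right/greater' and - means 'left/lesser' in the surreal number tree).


Sign expansion: ++--
Rule: track bounds (lo, hi), initially (-inf, +inf). On '+', the current value becomes lo and we move to the simplest number in (value, hi): value + 1 if hi = +inf, otherwise the midpoint (value + hi)/2. On '-', the current value becomes hi and we move to value - 1 if lo = -inf, otherwise the midpoint (lo + value)/2.
Start at 0.
Step 1: sign = +, move right. Bounds: (0, +inf). Value = 1
Step 2: sign = +, move right. Bounds: (1, +inf). Value = 2
Step 3: sign = -, move left. Bounds: (1, 2). Value = 3/2
Step 4: sign = -, move left. Bounds: (1, 3/2). Value = 5/4
The surreal number with sign expansion ++-- is 5/4.

5/4


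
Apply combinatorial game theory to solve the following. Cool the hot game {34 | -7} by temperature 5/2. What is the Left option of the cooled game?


Original game: {34 | -7} (a switch {a | b} with a > b).
Cooling by t (for t below the temperature (a - b)/2 = 41/2) taxes each move by t: {a | b} cooled by t is {a - t | b + t}.
Cooling amount: t = 5/2
Cooled Left option: 34 - 5/2 = 63/2
Cooled Right option: -7 + 5/2 = -9/2
Cooled game: {63/2 | -9/2}
Left option = 63/2

63/2


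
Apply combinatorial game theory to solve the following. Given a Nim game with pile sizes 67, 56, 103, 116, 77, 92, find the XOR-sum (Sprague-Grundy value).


We need the XOR (exclusive or) of all pile sizes.
After XOR-ing pile 1 (size 67): 0 XOR 67 = 67
After XOR-ing pile 2 (size 56): 67 XOR 56 = 123
After XOR-ing pile 3 (size 103): 123 XOR 103 = 28
After XOR-ing pile 4 (size 116): 28 XOR 116 = 104
After XOR-ing pile 5 (size 77): 104 XOR 77 = 37
After XOR-ing pile 6 (size 92): 37 XOR 92 = 121
The Nim-value of this position is 121.

121


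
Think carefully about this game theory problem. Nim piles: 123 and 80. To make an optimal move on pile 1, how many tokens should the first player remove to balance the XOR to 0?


Piles: 123 and 80
Current XOR: 123 XOR 80 = 43 (non-zero, so this is an N-position).
To make the XOR zero, we need to find a move that balances the piles.
For pile 1 (size 123): target = 123 XOR 43 = 80
We reduce pile 1 from 123 to 80.
Tokens removed: 123 - 80 = 43
Verification: 80 XOR 80 = 0

43


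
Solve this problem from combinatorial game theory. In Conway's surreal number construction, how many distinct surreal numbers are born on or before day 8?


Day 0: {|} = 0 is born. Count = 1.
Day n: the number of surreal numbers born by day n is 2^(n+1) - 1.
By day 0: 2^1 - 1 = 1
By day 1: 2^2 - 1 = 3
By day 2: 2^3 - 1 = 7
By day 3: 2^4 - 1 = 15
By day 4: 2^5 - 1 = 31
By day 5: 2^6 - 1 = 63
By day 6: 2^7 - 1 = 127
By day 7: 2^8 - 1 = 255
By day 8: 2^9 - 1 = 511
By day 8: 511 surreal numbers.

511


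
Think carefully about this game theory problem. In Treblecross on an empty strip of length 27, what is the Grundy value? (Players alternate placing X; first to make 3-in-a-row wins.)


Treblecross: place X on empty cells; 3-in-a-row wins.
Playing within two cells of an existing X lets the opponent win at once, so sensible play treats the cells i-2..i+2 around each X as dead. The player left with no safe cell loses, so this is a normal-play take-away game on strips of safe cells.
Placing X at cell i (0-indexed) of a strip of k safe cells leaves independent strips of sizes max(0, i-2) and max(0, k-i-3). Hence G(k) = mex{ G(max(0,i-2)) XOR G(max(0,k-i-3)) : 0 <= i < k }, with G(0) = 0.
G(1): splits (0,0):0^0=0 -> mex({0}) = 1
G(2): splits (0,0):0^0=0 -> mex({0}) = 1
G(3): splits (0,0):0^0=0 -> mex({0}) = 1
G(4): splits (0,1):0^1=1 (0,0):0^0=0 -> mex({0, 1}) = 2
G(5): splits (0,2):0^1=1 (0,1):0^1=1 (0,0):0^0=0 -> mex({0, 1}) = 2
G(6) = mex({1}) = 0
G(7) = mex({0, 1, 2}) = 3
G(8) = mex({0, 1, 2}) = 3
G(9) = mex({0, 2}) = 1
G(10) = mex({0, 2, 3}) = 1
G(11) = mex({0, 3}) = 1
G(12) = mex({1, 3}) = 0
G(13) = mex({0, 1, 2, 3}) = 4
G(14) = mex({0, 1, 2}) = 3
G(15) = mex({0, 1, 2}) = 3
G(16) = mex({0, 1, 2, 4}) = 3
G(17) = mex({0, 1, 3, 4}) = 2
G(18) = mex({0, 1, 3, 4}) = 2
G(19) = mex({0, 1, 3, 5}) = 2
G(20) = mex({0, 1, 2, 3, 5}) = 4
G(21) = mex({0, 1, 2, 3, 5}) = 4
G(22) = mex({1, 2, 6}) = 0
G(23) = mex({0, 1, 2, 3, 4, 6}) = 5
G(24) = mex({0, 1, 2, 3, 4}) = 5
G(25) = mex({0, 1, 3, 4, 7}) = 2
G(26) = mex({0, 1, 3, 4, 5, 7}) = 2
G(27) = mex({0, 1, 3, 5}) = 2
Therefore G(27) = 2.

2


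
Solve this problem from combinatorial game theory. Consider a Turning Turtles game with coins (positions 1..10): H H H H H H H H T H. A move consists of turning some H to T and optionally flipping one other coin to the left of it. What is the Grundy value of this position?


Coins: H H H H H H H H T H
Key fact: a single head at position k behaves exactly like a Nim heap of size k (turning it to T and optionally flipping a coin at j < k corresponds to moving the heap from k to j, or to 0), and heads combine as a disjunctive sum (two heads at the same place would cancel, matching j XOR j = 0). So the Nim-value is the XOR of the 1-indexed positions of the heads.
Face-up positions (1-indexed): [1, 2, 3, 4, 5, 6, 7, 8, 10]
XOR 0 with 1: 0 XOR 1 = 1
XOR 1 with 2: 1 XOR 2 = 3
XOR 3 with 3: 3 XOR 3 = 0
XOR 0 with 4: 0 XOR 4 = 4
XOR 4 with 5: 4 XOR 5 = 1
XOR 1 with 6: 1 XOR 6 = 7
XOR 7 with 7: 7 XOR 7 = 0
XOR 0 with 8: 0 XOR 8 = 8
XOR 8 with 10: 8 XOR 10 = 2
Nim-value = 2

2


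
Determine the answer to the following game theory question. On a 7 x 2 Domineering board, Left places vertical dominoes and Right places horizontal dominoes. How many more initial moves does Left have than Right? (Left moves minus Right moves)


Board is 7 x 2 (rows x cols).
Left (vertical) placements: (rows-1) * cols = 6 * 2 = 12
Right (horizontal) placements: rows * (cols-1) = 7 * 1 = 7
Advantage = Left - Right = 12 - 7 = 5

5


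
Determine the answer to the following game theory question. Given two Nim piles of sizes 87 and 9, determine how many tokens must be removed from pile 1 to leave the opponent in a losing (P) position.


Piles: 87 and 9
Current XOR: 87 XOR 9 = 94 (non-zero, so this is an N-position).
To make the XOR zero, we need to find a move that balances the piles.
For pile 1 (size 87): target = 87 XOR 94 = 9
We reduce pile 1 from 87 to 9.
Tokens removed: 87 - 9 = 78
Verification: 9 XOR 9 = 0

78


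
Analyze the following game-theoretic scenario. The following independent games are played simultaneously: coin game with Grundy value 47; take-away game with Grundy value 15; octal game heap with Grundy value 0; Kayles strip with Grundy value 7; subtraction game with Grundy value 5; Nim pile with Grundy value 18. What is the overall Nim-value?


By the Sprague-Grundy theorem, the Grundy value of a sum of games is the XOR of individual Grundy values.
coin game: Grundy value = 47. Running XOR: 0 XOR 47 = 47
take-away game: Grundy value = 15. Running XOR: 47 XOR 15 = 32
octal game heap: Grundy value = 0. Running XOR: 32 XOR 0 = 32
Kayles strip: Grundy value = 7. Running XOR: 32 XOR 7 = 39
subtraction game: Grundy value = 5. Running XOR: 39 XOR 5 = 34
Nim pile: Grundy value = 18. Running XOR: 34 XOR 18 = 48
The combined Grundy value is 48.

48


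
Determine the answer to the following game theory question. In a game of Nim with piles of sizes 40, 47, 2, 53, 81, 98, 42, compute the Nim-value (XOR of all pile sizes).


We need the XOR (exclusive or) of all pile sizes.
After XOR-ing pile 1 (size 40): 0 XOR 40 = 40
After XOR-ing pile 2 (size 47): 40 XOR 47 = 7
After XOR-ing pile 3 (size 2): 7 XOR 2 = 5
After XOR-ing pile 4 (size 53): 5 XOR 53 = 48
After XOR-ing pile 5 (size 81): 48 XOR 81 = 97
After XOR-ing pile 6 (size 98): 97 XOR 98 = 3
After XOR-ing pile 7 (size 42): 3 XOR 42 = 41
The Nim-value of this position is 41.

41


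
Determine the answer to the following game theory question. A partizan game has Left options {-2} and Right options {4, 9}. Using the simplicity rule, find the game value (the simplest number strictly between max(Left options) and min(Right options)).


Left options: {-2}, max = -2
Right options: {4, 9}, min = 4
All options are numbers and max(Left) < min(Right), so by the simplicity theorem the value is the simplest (earliest-born) number strictly between -2 and 4.
Integers -1 through 3 all lie strictly between -2 and 4.
Among integers, the simplest (lowest birthday = smallest |n|; 0 is born on day 0, +-n on day n) is 0.
No non-integer in the interval can be simpler: if x is a non-integer in the interval, then floor(x) or ceil(x) also lies in the interval (the interval contains an integer), and both are proper prefixes of x's sign expansion, i.e. born earlier. So the game value is 0.
Game value = 0

0
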